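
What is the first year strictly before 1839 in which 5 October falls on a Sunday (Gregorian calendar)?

1834

From one year to the next, a fixed date's weekday advances by 1, or by 2 when a Feb 29 lies between the two dates.
1839: October 5 is Saturday.
1838: Friday (−1)
1837: Thursday (−1)
1836: Wednesday (−1)
1835: Monday (−2)
1834: Sunday (−1)
5 October falls on a Sunday in 1834.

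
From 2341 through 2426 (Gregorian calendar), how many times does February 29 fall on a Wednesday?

3

Leap years in 2341–2426: 21 of them.
Feb 29 weekday advances by 5 (mod 7) from one leap year to the next four years later (or differs when a century non-leap intervenes).
Leap-day weekdays: 2344:Tue 2348:Sun 2352:Fri 2356:Wed✓ 2360:Mon 2364:Sat 2368:Thu 2372:Tue 2376:Sun 2380:Fri 2384:Wed✓ 2388:Mon 2392:Sat 2396:Thu 2400:Tue 2404:Sun 2408:Fri 2412:Wed✓ 2416:Mon 2420:Sat 2424:Thu
Wednesday: 2356, 2384, 2412 → 3.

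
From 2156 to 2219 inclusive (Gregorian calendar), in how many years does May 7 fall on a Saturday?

10

Track May 7's weekday year by year (advancing +1, or +2 across a Feb 29):
  2156: Fri  2157: Sat (+1) ✓  2158: Sun (+1)  2159: Mon (+1)  2160: Wed (+2)
  2161: Thu (+1)  2162: Fri (+1)  2163: Sat (+1) ✓  2164: Mon (+2)  2165: Tue (+1)
  2166: Wed (+1)  2167: Thu (+1)  2168: Sat (+2) ✓  2169: Sun (+1)  … (36 more years) …
  2206: Wed (+1)  2207: Thu (+1)  2208: Sat (+2) ✓  2209: Sun (+1)  2210: Mon (+1)
  2211: Tue (+1)  2212: Thu (+2)  2213: Fri (+1)  2214: Sat (+1) ✓  2215: Sun (+1)
  2216: Tue (+2)  2217: Wed (+1)  2218: Thu (+1)  2219: Fri (+1)
Saturday years: 2157, 2163, 2168, 2174, 2185, 2191, 2196, 2203, 2208, 2214 — 10 in total.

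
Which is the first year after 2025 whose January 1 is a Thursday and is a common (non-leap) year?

2026

Jan 1 advances by 2 weekdays after a leap year and by 1 after a common year.
2025: Jan 1 is Wednesday.
2026: Thursday
2026 begins on a Thursday and is a common year.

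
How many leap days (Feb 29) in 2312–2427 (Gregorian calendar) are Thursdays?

5

Leap years in 2312–2427: 29 of them.
Feb 29 weekday advances by 5 (mod 7) from one leap year to the next four years later (or differs when a century non-leap intervenes).
Leap-day weekdays: 2312:Thu✓ 2316:Tue 2320:Sun 2324:Fri 2328:Wed 2332:Mon 2336:Sat 2340:Thu✓ 2344:Tue 2348:Sun 2352:Fri 2356:Wed 2360:Mon …(3 more)… 2376:Sun 2380:Fri 2384:Wed 2388:Mon 2392:Sat 2396:Thu✓ 2400:Tue 2404:Sun 2408:Fri 2412:Wed 2416:Mon 2420:Sat 2424:Thu✓
Thursday: 2312, 2340, 2368, 2396, 2424 → 5.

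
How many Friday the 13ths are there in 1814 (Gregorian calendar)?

1

Check the 13th of each month of 1814: Jan 13: Thu, Feb 13: Sun, Mar 13: Sun, Apr 13: Wed, May 13: Fri, Jun 13: Mon, Jul 13: Wed, Aug 13: Sat, Sep 13: Tue, Oct 13: Thu, Nov 13: Sun, Dec 13: Tue.
Friday occurs in May — 1 month.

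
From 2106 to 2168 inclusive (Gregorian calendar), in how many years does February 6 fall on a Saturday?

10

Track February 6's weekday year by year (advancing +1, or +2 across a Feb 29):
  2106: Sat ✓  2107: Sun (+1)  2108: Mon (+1)  2109: Wed (+2)  2110: Thu (+1)
  2111: Fri (+1)  2112: Sat (+1) ✓  2113: Mon (+2)  2114: Tue (+1)  2115: Wed (+1)
  2116: Thu (+1)  2117: Sat (+2) ✓  2118: Sun (+1)  2119: Mon (+1)  … (35 more years) …
  2155: Thu (+1)  2156: Fri (+1)  2157: Sun (+2)  2158: Mon (+1)  2159: Tue (+1)
  2160: Wed (+1)  2161: Fri (+2)  2162: Sat (+1) ✓  2163: Sun (+1)  2164: Mon (+1)
  2165: Wed (+2)  2166: Thu (+1)  2167: Fri (+1)  2168: Sat (+1) ✓
Saturday years: 2106, 2112, 2117, 2123, 2134, 2140, 2145, 2151, 2162, 2168 — 10 in total.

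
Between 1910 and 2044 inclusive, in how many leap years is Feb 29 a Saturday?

Leap years in 1910–2044: 34 of them.
Feb 29 weekday advances by 5 (mod 7) from one leap year to the next four years later (or differs when a century non-leap intervenes).
Leap-day weekdays: 1912:Thu 1916:Tue 1920:Sun 1924:Fri 1928:Wed 1932:Mon 1936:Sat✓ 1940:Thu 1944:Tue 1948:Sun 1952:Fri 1956:Wed 1960:Mon …(8 more)… 1996:Thu 2000:Tue 2004:Sun 2008:Fri 2012:Wed 2016:Mon 2020:Sat✓ 2024:Thu 2028:Tue 2032:Sun 2036:Fri 2040:Wed 2044:Mon
Saturday: 1936, 1964, 1992, 2020 → 4.

4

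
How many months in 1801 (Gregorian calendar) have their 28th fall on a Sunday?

1

Check the 28th of each month of 1801: Jan 28: Wed, Feb 28: Sat, Mar 28: Sat, Apr 28: Tue, May 28: Thu, Jun 28: Sun, Jul 28: Tue, Aug 28: Fri, Sep 28: Mon, Oct 28: Wed, Nov 28: Sat, Dec 28: Mon.
Sunday occurs in June — 1 month.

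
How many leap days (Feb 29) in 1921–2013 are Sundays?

3

Leap years in 1921–2013: 23 of them.
Feb 29 weekday advances by 5 (mod 7) from one leap year to the next four years later (or differs when a century non-leap intervenes).
Leap-day weekdays: 1924:Fri 1928:Wed 1932:Mon 1936:Sat 1940:Thu 1944:Tue 1948:Sun✓ 1952:Fri 1956:Wed 1960:Mon 1964:Sat 1968:Thu 1972:Tue 1976:Sun✓ 1980:Fri 1984:Wed 1988:Mon 1992:Sat 1996:Thu 2000:Tue 2004:Sun✓ 2008:Fri 2012:Wed
Sunday: 1948, 1976, 2004 → 3.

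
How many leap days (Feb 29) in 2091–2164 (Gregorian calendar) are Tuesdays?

Leap years in 2091–2164: 18 of them.
Feb 29 weekday advances by 5 (mod 7) from one leap year to the next four years later (or differs when a century non-leap intervenes).
Leap-day weekdays: 2092:Fri 2096:Wed 2104:Fri 2108:Wed 2112:Mon 2116:Sat 2120:Thu 2124:Tue✓ 2128:Sun 2132:Fri 2136:Wed 2140:Mon 2144:Sat 2148:Thu 2152:Tue✓ 2156:Sun 2160:Fri 2164:Wed
Tuesday: 2124, 2152 → 2.

2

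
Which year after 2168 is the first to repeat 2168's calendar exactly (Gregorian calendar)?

Two years share a calendar iff Jan 1 falls on the same weekday and both are leap or both are common. 2168: Jan 1 is Friday, leap year.
2169: Jan 1 Sunday, common
2170: Jan 1 Monday, common
2171: Jan 1 Tuesday, common
2172: Jan 1 Wednesday, leap
2173: Jan 1 Friday, common
2174: Jan 1 Saturday, common
2175: Jan 1 Sunday, common
2176: Jan 1 Monday, leap
2177: Jan 1 Wednesday, common
2178: Jan 1 Thursday, common
2179: Jan 1 Friday, common
2180: Jan 1 Saturday, leap
2181: Jan 1 Monday, common
2182: Jan 1 Tuesday, common
2183: Jan 1 Wednesday, common
2184: Jan 1 Thursday, leap
2185: Jan 1 Saturday, common
2186: Jan 1 Sunday, common
2187: Jan 1 Monday, common
2188: Jan 1 Tuesday, leap
2189: Jan 1 Thursday, common
2190: Jan 1 Friday, common
2191: Jan 1 Saturday, common
2192: Jan 1 Sunday, leap
2193: Jan 1 Tuesday, common
2194: Jan 1 Wednesday, common
2195: Jan 1 Thursday, common
2196: Jan 1 Friday, leap
2196 matches on both conditions.

2196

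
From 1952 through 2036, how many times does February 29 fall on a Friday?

Leap years in 1952–2036: 22 of them.
Feb 29 weekday advances by 5 (mod 7) from one leap year to the next four years later (or differs when a century non-leap intervenes).
Leap-day weekdays: 1952:Fri✓ 1956:Wed 1960:Mon 1964:Sat 1968:Thu 1972:Tue 1976:Sun 1980:Fri✓ 1984:Wed 1988:Mon 1992:Sat 1996:Thu 2000:Tue 2004:Sun 2008:Fri✓ 2012:Wed 2016:Mon 2020:Sat 2024:Thu 2028:Tue 2032:Sun 2036:Fri✓
Friday: 1952, 1980, 2008, 2036 → 4.

4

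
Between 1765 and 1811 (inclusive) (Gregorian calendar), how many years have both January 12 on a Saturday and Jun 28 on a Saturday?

1

Check each year's weekday for January 12 and Jun 28:
  1765: Sat/Fri  1766: Sun/Sat  1767: Mon/Sun  1768: Tue/Tue  1769: Thu/Wed  1770: Fri/Thu  1771: Sat/Fri  1772: Sun/Sun  1773: Tue/Mon  1774: Wed/Tue  1775: Thu/Wed  1776: Fri/Fri  1777: Sun/Sat  1778: Mon/Sun  …(19 more)…  1798: Fri/Thu  1799: Sat/Fri  1800: Sun/Sat  1801: Mon/Sun  1802: Tue/Mon  1803: Wed/Tue  1804: Thu/Thu  1805: Sat/Fri  1806: Sun/Sat  1807: Mon/Sun  1808: Tue/Tue  1809: Thu/Wed  1810: Fri/Thu  1811: Sat/Fri
Both conditions hold in: 1788 — 1.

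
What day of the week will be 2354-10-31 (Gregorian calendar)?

Sunday

January 1, 2354 is a Friday.
October 31 is day 304 of the year, i.e. 303 days after Jan 1.
303 mod 7 = 2, so advance 2 weekdays from Friday: Sunday.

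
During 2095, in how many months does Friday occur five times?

A month of length L has five Fridays iff its first Friday is on day ≤ L−28 (so day 1–3 in a 31-day month, 1–2 in a 30-day month, day 1 in a leap February).
Checking each month of 2095: Jan starts Sat (31d); Feb starts Tue (28d); Mar starts Tue (31d); Apr starts Fri (30d) ✓; May starts Sun (31d); Jun starts Wed (30d); Jul starts Fri (31d) ✓; Aug starts Mon (31d); Sep starts Thu (30d) ✓; Oct starts Sat (31d); Nov starts Tue (30d); Dec starts Thu (31d) ✓.
Five-Friday months: April, July, September, December → 4.

4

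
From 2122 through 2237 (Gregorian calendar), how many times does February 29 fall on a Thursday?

3

Leap years in 2122–2237: 28 of them.
Feb 29 weekday advances by 5 (mod 7) from one leap year to the next four years later (or differs when a century non-leap intervenes).
Leap-day weekdays: 2124:Tue 2128:Sun 2132:Fri 2136:Wed 2140:Mon 2144:Sat 2148:Thu✓ 2152:Tue 2156:Sun 2160:Fri 2164:Wed 2168:Mon 2172:Sat 2176:Thu✓ 2180:Tue 2184:Sun 2188:Fri 2192:Wed 2196:Mon 2204:Wed 2208:Mon 2212:Sat 2216:Thu✓ 2220:Tue 2224:Sun 2228:Fri 2232:Wed 2236:Mon
Thursday: 2148, 2176, 2216 → 3.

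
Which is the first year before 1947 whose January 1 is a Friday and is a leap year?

1932

Jan 1 advances by 2 weekdays after a leap year and by 1 after a common year.
1947: Jan 1 is Wednesday.
1946: Tuesday
1945: Monday
1944: Saturday (leap)
1943: Friday
1942: Thursday
1941: Wednesday
1940: Monday (leap)
1939: Sunday
1938: Saturday
1937: Friday
1936: Wednesday (leap)
1935: Tuesday
1934: Monday
1933: Sunday
1932: Friday (leap)
1932 begins on a Friday and is a leap year.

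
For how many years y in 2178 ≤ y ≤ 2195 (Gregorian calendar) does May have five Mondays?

May has 31 days; it has five Mondays when Monday falls among the first (month-length − 28) days — i.e. when May 1 is one of Monday/Sunday/Saturday.
May 1 by year: 2178:Fri 2179:Sat✓ 2180:Mon✓ 2181:Tue 2182:Wed 2183:Thu 2184:Sat✓ 2185:Sun✓ 2186:Mon✓ 2187:Tue 2188:Thu 2189:Fri 2190:Sat✓ 2191:Sun✓ 2192:Tue 2193:Wed 2194:Thu 2195:Fri
Years with five Mondays: 2179, 2180, 2184, 2185, 2186, 2190, 2191 → 7.

7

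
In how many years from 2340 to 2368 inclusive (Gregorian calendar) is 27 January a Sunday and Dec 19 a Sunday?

Check each year's weekday for 27 January and Dec 19:
  2340: Sat/Thu  2341: Mon/Fri  2342: Tue/Sat  2343: Wed/Sun  2344: Thu/Tue  2345: Sat/Wed  2346: Sun/Thu  2347: Mon/Fri  2348: Tue/Sun  2349: Thu/Mon  2350: Fri/Tue  2351: Sat/Wed  2352: Sun/Fri  2353: Tue/Sat  2354: Wed/Sun  2355: Thu/Mon  2356: Fri/Wed  2357: Sun/Thu  2358: Mon/Fri  2359: Tue/Sat  2360: Wed/Mon  2361: Fri/Tue  2362: Sat/Wed  2363: Sun/Thu  2364: Mon/Sat  2365: Wed/Sun  2366: Thu/Mon  2367: Fri/Tue  2368: Sat/Thu
Both conditions hold in: no year — 0.

0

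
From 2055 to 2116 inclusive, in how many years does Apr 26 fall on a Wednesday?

8

Track Apr 26's weekday year by year (advancing +1, or +2 across a Feb 29):
  2055: Mon  2056: Wed (+2) ✓  2057: Thu (+1)  2058: Fri (+1)  2059: Sat (+1)
  2060: Mon (+2)  2061: Tue (+1)  2062: Wed (+1) ✓  2063: Thu (+1)  2064: Sat (+2)
  2065: Sun (+1)  2066: Mon (+1)  2067: Tue (+1)  2068: Thu (+2)  … (34 more years) …
  2103: Thu (+1)  2104: Sat (+2)  2105: Sun (+1)  2106: Mon (+1)  2107: Tue (+1)
  2108: Thu (+2)  2109: Fri (+1)  2110: Sat (+1)  2111: Sun (+1)  2112: Tue (+2)
  2113: Wed (+1) ✓  2114: Thu (+1)  2115: Fri (+1)  2116: Sun (+2)
Wednesday years: 2056, 2062, 2073, 2079, 2084, 2090, 2102, 2113 — 8 in total.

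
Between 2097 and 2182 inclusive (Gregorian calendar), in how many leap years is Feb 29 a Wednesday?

3

Leap years in 2097–2182: 20 of them.
Feb 29 weekday advances by 5 (mod 7) from one leap year to the next four years later (or differs when a century non-leap intervenes).
Leap-day weekdays: 2104:Fri 2108:Wed✓ 2112:Mon 2116:Sat 2120:Thu 2124:Tue 2128:Sun 2132:Fri 2136:Wed✓ 2140:Mon 2144:Sat 2148:Thu 2152:Tue 2156:Sun 2160:Fri 2164:Wed✓ 2168:Mon 2172:Sat 2176:Thu 2180:Tue
Wednesday: 2108, 2136, 2164 → 3.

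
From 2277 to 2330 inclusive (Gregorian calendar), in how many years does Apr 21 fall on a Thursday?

Track Apr 21's weekday year by year (advancing +1, or +2 across a Feb 29):
  2277: Sat  2278: Sun (+1)  2279: Mon (+1)  2280: Wed (+2)  2281: Thu (+1) ✓
  2282: Fri (+1)  2283: Sat (+1)  2284: Mon (+2)  2285: Tue (+1)  2286: Wed (+1)
  2287: Thu (+1) ✓  2288: Sat (+2)  2289: Sun (+1)  2290: Mon (+1)  … (26 more years) …
  2317: Sat (+1)  2318: Sun (+1)  2319: Mon (+1)  2320: Wed (+2)  2321: Thu (+1) ✓
  2322: Fri (+1)  2323: Sat (+1)  2324: Mon (+2)  2325: Tue (+1)  2326: Wed (+1)
  2327: Thu (+1) ✓  2328: Sat (+2)  2329: Sun (+1)  2330: Mon (+1)
Thursday years: 2281, 2287, 2292, 2298, 2304, 2310, 2321, 2327 — 8 in total.

8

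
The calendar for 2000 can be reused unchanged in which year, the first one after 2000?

Two years share a calendar iff Jan 1 falls on the same weekday and both are leap or both are common. 2000: Jan 1 is Saturday, leap year.
2001: Jan 1 Monday, common
2002: Jan 1 Tuesday, common
2003: Jan 1 Wednesday, common
2004: Jan 1 Thursday, leap
2005: Jan 1 Saturday, common
2006: Jan 1 Sunday, common
2007: Jan 1 Monday, common
2008: Jan 1 Tuesday, leap
2009: Jan 1 Thursday, common
2010: Jan 1 Friday, common
2011: Jan 1 Saturday, common
2012: Jan 1 Sunday, leap
2013: Jan 1 Tuesday, common
2014: Jan 1 Wednesday, common
2015: Jan 1 Thursday, common
2016: Jan 1 Friday, leap
2017: Jan 1 Sunday, common
2018: Jan 1 Monday, common
2019: Jan 1 Tuesday, common
2020: Jan 1 Wednesday, leap
2021: Jan 1 Friday, common
2022: Jan 1 Saturday, common
2023: Jan 1 Sunday, common
2024: Jan 1 Monday, leap
2025: Jan 1 Wednesday, common
2026: Jan 1 Thursday, common
2027: Jan 1 Friday, common
2028: Jan 1 Saturday, leap
2028 matches on both conditions.

2028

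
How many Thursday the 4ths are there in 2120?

Check the 4th of each month of 2120: Jan 4: Thu, Feb 4: Sun, Mar 4: Mon, Apr 4: Thu, May 4: Sat, Jun 4: Tue, Jul 4: Thu, Aug 4: Sun, Sep 4: Wed, Oct 4: Fri, Nov 4: Mon, Dec 4: Wed.
Thursday occurs in January, April, July — 3 months.

3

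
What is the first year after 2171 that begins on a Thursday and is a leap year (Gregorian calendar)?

Jan 1 advances by 2 weekdays after a leap year and by 1 after a common year.
2171: Jan 1 is Tuesday.
2172: Wednesday (leap)
2173: Friday
2174: Saturday
2175: Sunday
2176: Monday (leap)
2177: Wednesday
2178: Thursday
2179: Friday
2180: Saturday (leap)
2181: Monday
2182: Tuesday
2183: Wednesday
2184: Thursday (leap)
2184 begins on a Thursday and is a leap year.

2184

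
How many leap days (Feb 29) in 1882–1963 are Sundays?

Leap years in 1882–1963: 19 of them.
Feb 29 weekday advances by 5 (mod 7) from one leap year to the next four years later (or differs when a century non-leap intervenes).
Leap-day weekdays: 1884:Fri 1888:Wed 1892:Mon 1896:Sat 1904:Mon 1908:Sat 1912:Thu 1916:Tue 1920:Sun✓ 1924:Fri 1928:Wed 1932:Mon 1936:Sat 1940:Thu 1944:Tue 1948:Sun✓ 1952:Fri 1956:Wed 1960:Mon
Sunday: 1920, 1948 → 2.

2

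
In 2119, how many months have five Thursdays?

A month of length L has five Thursdays iff its first Thursday is on day ≤ L−28 (so day 1–3 in a 31-day month, 1–2 in a 30-day month, day 1 in a leap February).
Checking each month of 2119: Jan starts Sun (31d); Feb starts Wed (28d); Mar starts Wed (31d) ✓; Apr starts Sat (30d); May starts Mon (31d); Jun starts Thu (30d) ✓; Jul starts Sat (31d); Aug starts Tue (31d) ✓; Sep starts Fri (30d); Oct starts Sun (31d); Nov starts Wed (30d) ✓; Dec starts Fri (31d).
Five-Thursday months: March, June, August, November → 4.

4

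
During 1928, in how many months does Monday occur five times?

A month of length L has five Mondays iff its first Monday is on day ≤ L−28 (so day 1–3 in a 31-day month, 1–2 in a 30-day month, day 1 in a leap February).
Checking each month of 1928: Jan starts Sun (31d) ✓; Feb starts Wed (29d); Mar starts Thu (31d); Apr starts Sun (30d) ✓; May starts Tue (31d); Jun starts Fri (30d); Jul starts Sun (31d) ✓; Aug starts Wed (31d); Sep starts Sat (30d); Oct starts Mon (31d) ✓; Nov starts Thu (30d); Dec starts Sat (31d) ✓.
Five-Monday months: January, April, July, October, December → 5.

5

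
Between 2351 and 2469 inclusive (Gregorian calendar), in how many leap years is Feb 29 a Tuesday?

4

Leap years in 2351–2469: 30 of them.
Feb 29 weekday advances by 5 (mod 7) from one leap year to the next four years later (or differs when a century non-leap intervenes).
Leap-day weekdays: 2352:Fri 2356:Wed 2360:Mon 2364:Sat 2368:Thu 2372:Tue✓ 2376:Sun 2380:Fri 2384:Wed 2388:Mon 2392:Sat 2396:Thu 2400:Tue✓ …(4 more)… 2420:Sat 2424:Thu 2428:Tue✓ 2432:Sun 2436:Fri 2440:Wed 2444:Mon 2448:Sat 2452:Thu 2456:Tue✓ 2460:Sun 2464:Fri 2468:Wed
Tuesday: 2372, 2400, 2428, 2456 → 4.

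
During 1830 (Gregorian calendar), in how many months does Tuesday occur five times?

4

A month of length L has five Tuesdays iff its first Tuesday is on day ≤ L−28 (so day 1–3 in a 31-day month, 1–2 in a 30-day month, day 1 in a leap February).
Checking each month of 1830: Jan starts Fri (31d); Feb starts Mon (28d); Mar starts Mon (31d) ✓; Apr starts Thu (30d); May starts Sat (31d); Jun starts Tue (30d) ✓; Jul starts Thu (31d); Aug starts Sun (31d) ✓; Sep starts Wed (30d); Oct starts Fri (31d); Nov starts Mon (30d) ✓; Dec starts Wed (31d).
Five-Tuesday months: March, June, August, November → 4.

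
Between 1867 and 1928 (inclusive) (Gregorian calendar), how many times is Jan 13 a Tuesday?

8

Track Jan 13's weekday year by year (advancing +1, or +2 across a Feb 29):
  1867: Sun  1868: Mon (+1)  1869: Wed (+2)  1870: Thu (+1)  1871: Fri (+1)
  1872: Sat (+1)  1873: Mon (+2)  1874: Tue (+1) ✓  1875: Wed (+1)  1876: Thu (+1)
  1877: Sat (+2)  1878: Sun (+1)  1879: Mon (+1)  1880: Tue (+1) ✓  … (34 more years) …
  1915: Wed (+1)  1916: Thu (+1)  1917: Sat (+2)  1918: Sun (+1)  1919: Mon (+1)
  1920: Tue (+1) ✓  1921: Thu (+2)  1922: Fri (+1)  1923: Sat (+1)  1924: Sun (+1)
  1925: Tue (+2) ✓  1926: Wed (+1)  1927: Thu (+1)  1928: Fri (+1)
Tuesday years: 1874, 1880, 1885, 1891, 1903, 1914, 1920, 1925 — 8 in total.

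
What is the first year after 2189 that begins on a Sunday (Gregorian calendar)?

Jan 1 advances by 2 weekdays after a leap year and by 1 after a common year.
2189: Jan 1 is Thursday.
2190: Friday
2191: Saturday
2192: Sunday (leap)
2192 begins on a Sunday

2192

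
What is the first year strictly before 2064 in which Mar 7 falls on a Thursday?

2058

From one year to the next, a fixed date's weekday advances by 1, or by 2 when a Feb 29 lies between the two dates.
2064: March 7 is Friday.
2063: Wednesday (−2)
2062: Tuesday (−1)
2061: Monday (−1)
2060: Sunday (−1)
2059: Friday (−2)
2058: Thursday (−1)
Mar 7 falls on a Thursday in 2058.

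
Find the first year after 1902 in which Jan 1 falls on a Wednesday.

1908

Jan 1 advances by 2 weekdays after a leap year and by 1 after a common year.
1902: Jan 1 is Wednesday.
1903: Thursday
1904: Friday (leap)
1905: Sunday
1906: Monday
1907: Tuesday
1908: Wednesday (leap)
1908 begins on a Wednesday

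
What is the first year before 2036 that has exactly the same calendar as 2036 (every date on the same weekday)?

Two years share a calendar iff Jan 1 falls on the same weekday and both are leap or both are common. 2036: Jan 1 is Tuesday, leap year.
2035: Jan 1 Monday, common
2034: Jan 1 Sunday, common
2033: Jan 1 Saturday, common
2032: Jan 1 Thursday, leap
2031: Jan 1 Wednesday, common
2030: Jan 1 Tuesday, common
2029: Jan 1 Monday, common
2028: Jan 1 Saturday, leap
2027: Jan 1 Friday, common
2026: Jan 1 Thursday, common
2025: Jan 1 Wednesday, common
2024: Jan 1 Monday, leap
2023: Jan 1 Sunday, common
2022: Jan 1 Saturday, common
2021: Jan 1 Friday, common
2020: Jan 1 Wednesday, leap
2019: Jan 1 Tuesday, common
2018: Jan 1 Monday, common
2017: Jan 1 Sunday, common
2016: Jan 1 Friday, leap
2015: Jan 1 Thursday, common
2014: Jan 1 Wednesday, common
2013: Jan 1 Tuesday, common
2012: Jan 1 Sunday, leap
2011: Jan 1 Saturday, common
2010: Jan 1 Friday, common
2009: Jan 1 Thursday, common
2008: Jan 1 Tuesday, leap
2008 matches on both conditions.

2008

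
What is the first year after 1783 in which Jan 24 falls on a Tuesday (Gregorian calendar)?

From one year to the next, a fixed date's weekday advances by 1, or by 2 when a Feb 29 lies between the two dates.
1783: January 24 is Friday.
1784: Saturday (+1)
1785: Monday (+2)
1786: Tuesday (+1)
Jan 24 falls on a Tuesday in 1786.

1786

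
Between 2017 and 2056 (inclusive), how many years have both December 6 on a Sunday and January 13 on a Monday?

2

Check each year's weekday for December 6 and January 13:
  2017: Wed/Fri  2018: Thu/Sat  2019: Fri/Sun  2020: Sun/Mon ✓  2021: Mon/Wed  2022: Tue/Thu  2023: Wed/Fri  2024: Fri/Sat  2025: Sat/Mon  2026: Sun/Tue  2027: Mon/Wed  2028: Wed/Thu  2029: Thu/Sat  2030: Fri/Sun  …(12 more)…  2043: Sun/Tue  2044: Tue/Wed  2045: Wed/Fri  2046: Thu/Sat  2047: Fri/Sun  2048: Sun/Mon ✓  2049: Mon/Wed  2050: Tue/Thu  2051: Wed/Fri  2052: Fri/Sat  2053: Sat/Mon  2054: Sun/Tue  2055: Mon/Wed  2056: Wed/Thu
Both conditions hold in: 2020, 2048 — 2.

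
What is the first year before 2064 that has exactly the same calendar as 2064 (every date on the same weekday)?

Two years share a calendar iff Jan 1 falls on the same weekday and both are leap or both are common. 2064: Jan 1 is Tuesday, leap year.
2063: Jan 1 Monday, common
2062: Jan 1 Sunday, common
2061: Jan 1 Saturday, common
2060: Jan 1 Thursday, leap
2059: Jan 1 Wednesday, common
2058: Jan 1 Tuesday, common
2057: Jan 1 Monday, common
2056: Jan 1 Saturday, leap
2055: Jan 1 Friday, common
2054: Jan 1 Thursday, common
2053: Jan 1 Wednesday, common
2052: Jan 1 Monday, leap
2051: Jan 1 Sunday, common
2050: Jan 1 Saturday, common
2049: Jan 1 Friday, common
2048: Jan 1 Wednesday, leap
2047: Jan 1 Tuesday, common
2046: Jan 1 Monday, common
2045: Jan 1 Sunday, common
2044: Jan 1 Friday, leap
2043: Jan 1 Thursday, common
2042: Jan 1 Wednesday, common
2041: Jan 1 Tuesday, common
2040: Jan 1 Sunday, leap
2039: Jan 1 Saturday, common
2038: Jan 1 Friday, common
2037: Jan 1 Thursday, common
2036: Jan 1 Tuesday, leap
2036 matches on both conditions.

2036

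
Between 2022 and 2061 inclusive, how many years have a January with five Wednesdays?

January has 31 days; it has five Wednesdays when Wednesday falls among the first (month-length − 28) days — i.e. when January 1 is one of Wednesday/Tuesday/Monday.
January 1 by year: 2022:Sat 2023:Sun 2024:Mon✓ 2025:Wed✓ 2026:Thu 2027:Fri 2028:Sat 2029:Mon✓ 2030:Tue✓ 2031:Wed✓ 2032:Thu 2033:Sat 2034:Sun 2035:Mon✓ 2036:Tue✓ …(10 more)… 2047:Tue✓ 2048:Wed✓ 2049:Fri 2050:Sat 2051:Sun 2052:Mon✓ 2053:Wed✓ 2054:Thu 2055:Fri 2056:Sat 2057:Mon✓ 2058:Tue✓ 2059:Wed✓ 2060:Thu 2061:Sat
Years with five Wednesdays: 2024, 2025, 2029, 2030, 2031, 2035, 2036, 2041, 2042, 2046, 2047, 2048, 2052, 2053, 2057, 2058, 2059 → 17.

17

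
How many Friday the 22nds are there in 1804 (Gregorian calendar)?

1

Check the 22nd of each month of 1804: Jan 22: Sun, Feb 22: Wed, Mar 22: Thu, Apr 22: Sun, May 22: Tue, Jun 22: Fri, Jul 22: Sun, Aug 22: Wed, Sep 22: Sat, Oct 22: Mon, Nov 22: Thu, Dec 22: Sat.
Friday occurs in June — 1 month.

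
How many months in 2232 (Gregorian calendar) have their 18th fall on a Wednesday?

3

Check the 18th of each month of 2232: Jan 18: Wed, Feb 18: Sat, Mar 18: Sun, Apr 18: Wed, May 18: Fri, Jun 18: Mon, Jul 18: Wed, Aug 18: Sat, Sep 18: Tue, Oct 18: Thu, Nov 18: Sun, Dec 18: Tue.
Wednesday occurs in January, April, July — 3 months.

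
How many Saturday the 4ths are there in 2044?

1

Check the 4th of each month of 2044: Jan 4: Mon, Feb 4: Thu, Mar 4: Fri, Apr 4: Mon, May 4: Wed, Jun 4: Sat, Jul 4: Mon, Aug 4: Thu, Sep 4: Sun, Oct 4: Tue, Nov 4: Fri, Dec 4: Sun.
Saturday occurs in June — 1 month.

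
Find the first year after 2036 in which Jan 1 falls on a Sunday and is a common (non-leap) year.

2045

Jan 1 advances by 2 weekdays after a leap year and by 1 after a common year.
2036: Jan 1 is Tuesday (leap).
2037: Thursday
2038: Friday
2039: Saturday
2040: Sunday (leap)
2041: Tuesday
2042: Wednesday
2043: Thursday
2044: Friday (leap)
2045: Sunday
2045 begins on a Sunday and is a common year.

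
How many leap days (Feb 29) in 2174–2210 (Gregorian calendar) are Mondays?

Leap years in 2174–2210: 8 of them.
Feb 29 weekday advances by 5 (mod 7) from one leap year to the next four years later (or differs when a century non-leap intervenes).
Leap-day weekdays: 2176:Thu 2180:Tue 2184:Sun 2188:Fri 2192:Wed 2196:Mon✓ 2204:Wed 2208:Mon✓
Monday: 2196, 2208 → 2.

2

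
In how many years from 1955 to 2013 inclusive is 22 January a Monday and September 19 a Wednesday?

Check each year's weekday for 22 January and September 19:
  1955: Sat/Mon  1956: Sun/Wed  1957: Tue/Thu  1958: Wed/Fri  1959: Thu/Sat  1960: Fri/Mon  1961: Sun/Tue  1962: Mon/Wed ✓  1963: Tue/Thu  1964: Wed/Sat  1965: Fri/Sun  1966: Sat/Mon  1967: Sun/Tue  1968: Mon/Thu  …(31 more)…  2000: Sat/Tue  2001: Mon/Wed ✓  2002: Tue/Thu  2003: Wed/Fri  2004: Thu/Sun  2005: Sat/Mon  2006: Sun/Tue  2007: Mon/Wed ✓  2008: Tue/Fri  2009: Thu/Sat  2010: Fri/Sun  2011: Sat/Mon  2012: Sun/Wed  2013: Tue/Thu
Both conditions hold in: 1962, 1973, 1979, 1990, 2001, 2007 — 6.

6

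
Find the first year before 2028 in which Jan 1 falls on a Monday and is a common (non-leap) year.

2018

Jan 1 advances by 2 weekdays after a leap year and by 1 after a common year.
2028: Jan 1 is Saturday (leap).
2027: Friday
2026: Thursday
2025: Wednesday
2024: Monday (leap)
2023: Sunday
2022: Saturday
2021: Friday
2020: Wednesday (leap)
2019: Tuesday
2018: Monday
2018 begins on a Monday and is a common year.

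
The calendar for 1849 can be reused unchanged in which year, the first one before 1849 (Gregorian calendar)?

1838

Two years share a calendar iff Jan 1 falls on the same weekday and both are leap or both are common. 1849: Jan 1 is Monday, common year.
1848: Jan 1 Saturday, leap
1847: Jan 1 Friday, common
1846: Jan 1 Thursday, common
1845: Jan 1 Wednesday, common
1844: Jan 1 Monday, leap
1843: Jan 1 Sunday, common
1842: Jan 1 Saturday, common
1841: Jan 1 Friday, common
1840: Jan 1 Wednesday, leap
1839: Jan 1 Tuesday, common
1838: Jan 1 Monday, common
1838 matches on both conditions.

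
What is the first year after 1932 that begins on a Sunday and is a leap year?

Jan 1 advances by 2 weekdays after a leap year and by 1 after a common year.
1932: Jan 1 is Friday (leap).
1933: Sunday
1934: Monday
1935: Tuesday
1936: Wednesday (leap)
1937: Friday
1938: Saturday
1939: Sunday
1940: Monday (leap)
1941: Wednesday
1942: Thursday
1943: Friday
1944: Saturday (leap)
1945: Monday
1946: Tuesday
1947: Wednesday
1948: Thursday (leap)
1949: Saturday
1950: Sunday
1951: Monday
1952: Tuesday (leap)
1953: Thursday
1954: Friday
1955: Saturday
1956: Sunday (leap)
1956 begins on a Sunday and is a leap year.

1956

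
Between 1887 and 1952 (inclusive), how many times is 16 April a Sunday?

10

Track 16 April's weekday year by year (advancing +1, or +2 across a Feb 29):
  1887: Sat  1888: Mon (+2)  1889: Tue (+1)  1890: Wed (+1)  1891: Thu (+1)
  1892: Sat (+2)  1893: Sun (+1) ✓  1894: Mon (+1)  1895: Tue (+1)  1896: Thu (+2)
  1897: Fri (+1)  1898: Sat (+1)  1899: Sun (+1) ✓  1900: Mon (+1)  … (38 more years) …
  1939: Sun (+1) ✓  1940: Tue (+2)  1941: Wed (+1)  1942: Thu (+1)  1943: Fri (+1)
  1944: Sun (+2) ✓  1945: Mon (+1)  1946: Tue (+1)  1947: Wed (+1)  1948: Fri (+2)
  1949: Sat (+1)  1950: Sun (+1) ✓  1951: Mon (+1)  1952: Wed (+2)
Sunday years: 1893, 1899, 1905, 1911, 1916, 1922, 1933, 1939, 1944, 1950 — 10 in total.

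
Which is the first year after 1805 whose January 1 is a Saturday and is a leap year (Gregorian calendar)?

Jan 1 advances by 2 weekdays after a leap year and by 1 after a common year.
1805: Jan 1 is Tuesday.
1806: Wednesday
1807: Thursday
1808: Friday (leap)
1809: Sunday
1810: Monday
1811: Tuesday
1812: Wednesday (leap)
1813: Friday
1814: Saturday
1815: Sunday
1816: Monday (leap)
1817: Wednesday
1818: Thursday
1819: Friday
1820: Saturday (leap)
1820 begins on a Saturday and is a leap year.

1820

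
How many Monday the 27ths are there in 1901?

Check the 27th of each month of 1901: Jan 27: Sun, Feb 27: Wed, Mar 27: Wed, Apr 27: Sat, May 27: Mon, Jun 27: Thu, Jul 27: Sat, Aug 27: Tue, Sep 27: Fri, Oct 27: Sun, Nov 27: Wed, Dec 27: Fri.
Monday occurs in May — 1 month.

1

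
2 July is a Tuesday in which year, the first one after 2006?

From one year to the next, a fixed date's weekday advances by 1, or by 2 when a Feb 29 lies between the two dates.
2006: July 2 is Sunday.
2007: Monday (+1)
2008: Wednesday (+2)
2009: Thursday (+1)
2010: Friday (+1)
2011: Saturday (+1)
2012: Monday (+2)
2013: Tuesday (+1)
2 July falls on a Tuesday in 2013.

2013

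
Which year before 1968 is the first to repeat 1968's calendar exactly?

Two years share a calendar iff Jan 1 falls on the same weekday and both are leap or both are common. 1968: Jan 1 is Monday, leap year.
1967: Jan 1 Sunday, common
1966: Jan 1 Saturday, common
1965: Jan 1 Friday, common
1964: Jan 1 Wednesday, leap
1963: Jan 1 Tuesday, common
1962: Jan 1 Monday, common
1961: Jan 1 Sunday, common
1960: Jan 1 Friday, leap
1959: Jan 1 Thursday, common
1958: Jan 1 Wednesday, common
1957: Jan 1 Tuesday, common
1956: Jan 1 Sunday, leap
1955: Jan 1 Saturday, common
1954: Jan 1 Friday, common
1953: Jan 1 Thursday, common
1952: Jan 1 Tuesday, leap
1951: Jan 1 Monday, common
1950: Jan 1 Sunday, common
1949: Jan 1 Saturday, common
1948: Jan 1 Thursday, leap
1947: Jan 1 Wednesday, common
1946: Jan 1 Tuesday, common
1945: Jan 1 Monday, common
1944: Jan 1 Saturday, leap
1943: Jan 1 Friday, common
1942: Jan 1 Thursday, common
1941: Jan 1 Wednesday, common
1940: Jan 1 Monday, leap
1940 matches on both conditions.

1940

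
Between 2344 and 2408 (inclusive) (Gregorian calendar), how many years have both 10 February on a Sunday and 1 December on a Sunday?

7

Check each year's weekday for 10 February and 1 December:
  2344: Thu/Fri  2345: Sat/Sat  2346: Sun/Sun ✓  2347: Mon/Mon  2348: Tue/Wed  2349: Thu/Thu  2350: Fri/Fri  2351: Sat/Sat  2352: Sun/Mon  2353: Tue/Tue  2354: Wed/Wed  2355: Thu/Thu  2356: Fri/Sat  2357: Sun/Sun ✓  …(37 more)…  2395: Fri/Fri  2396: Sat/Sun  2397: Mon/Mon  2398: Tue/Tue  2399: Wed/Wed  2400: Thu/Fri  2401: Sat/Sat  2402: Sun/Sun ✓  2403: Mon/Mon  2404: Tue/Wed  2405: Thu/Thu  2406: Fri/Fri  2407: Sat/Sat  2408: Sun/Mon
Both conditions hold in: 2346, 2357, 2363, 2374, 2385, 2391, 2402 — 7.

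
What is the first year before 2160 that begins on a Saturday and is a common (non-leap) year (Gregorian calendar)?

2157

Jan 1 advances by 2 weekdays after a leap year and by 1 after a common year.
2160: Jan 1 is Tuesday (leap).
2159: Monday
2158: Sunday
2157: Saturday
2157 begins on a Saturday and is a common year.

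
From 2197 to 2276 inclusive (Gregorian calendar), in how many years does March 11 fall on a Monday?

12

Track March 11's weekday year by year (advancing +1, or +2 across a Feb 29):
  2197: Sat  2198: Sun (+1)  2199: Mon (+1) ✓  2200: Tue (+1)  2201: Wed (+1)
  2202: Thu (+1)  2203: Fri (+1)  2204: Sun (+2)  2205: Mon (+1) ✓  2206: Tue (+1)
  2207: Wed (+1)  2208: Fri (+2)  2209: Sat (+1)  2210: Sun (+1)  … (52 more years) …
  2263: Wed (+1)  2264: Fri (+2)  2265: Sat (+1)  2266: Sun (+1)  2267: Mon (+1) ✓
  2268: Wed (+2)  2269: Thu (+1)  2270: Fri (+1)  2271: Sat (+1)  2272: Mon (+2) ✓
  2273: Tue (+1)  2274: Wed (+1)  2275: Thu (+1)  2276: Sat (+2)
Monday years: 2199, 2205, 2211, 2216, 2222, 2233, 2239, 2244, 2250, 2261, 2267, 2272 — 12 in total.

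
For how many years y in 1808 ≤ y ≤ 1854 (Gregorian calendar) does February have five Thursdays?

2

February has 28 days (29 in leap years); it has five Thursdays when Thursday falls among the first (month-length − 28) days — i.e. when February 1 is Thursday in a leap year (never in a common year).
February 1 by year: 1808:Mon 1809:Wed 1810:Thu 1811:Fri 1812:Sat 1813:Mon 1814:Tue 1815:Wed 1816:Thu✓ 1817:Sat 1818:Sun 1819:Mon 1820:Tue 1821:Thu 1822:Fri …(17 more)… 1840:Sat 1841:Mon 1842:Tue 1843:Wed 1844:Thu✓ 1845:Sat 1846:Sun 1847:Mon 1848:Tue 1849:Thu 1850:Fri 1851:Sat 1852:Sun 1853:Tue 1854:Wed
Years with five Thursdays: 1816, 1844 → 2.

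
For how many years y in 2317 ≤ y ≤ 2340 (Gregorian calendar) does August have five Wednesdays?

August has 31 days; it has five Wednesdays when Wednesday falls among the first (month-length − 28) days — i.e. when August 1 is one of Wednesday/Tuesday/Monday.
August 1 by year: 2317:Wed✓ 2318:Thu 2319:Fri 2320:Sun 2321:Mon✓ 2322:Tue✓ 2323:Wed✓ 2324:Fri 2325:Sat 2326:Sun 2327:Mon✓ 2328:Wed✓ 2329:Thu 2330:Fri 2331:Sat 2332:Mon✓ 2333:Tue✓ 2334:Wed✓ 2335:Thu 2336:Sat 2337:Sun 2338:Mon✓ 2339:Tue✓ 2340:Thu
Years with five Wednesdays: 2317, 2321, 2322, 2323, 2327, 2328, 2332, 2333, 2334, 2338, 2339 → 11.

11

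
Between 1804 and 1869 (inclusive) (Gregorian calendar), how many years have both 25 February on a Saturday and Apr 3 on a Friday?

Check each year's weekday for 25 February and Apr 3:
  1804: Sat/Tue  1805: Mon/Wed  1806: Tue/Thu  1807: Wed/Fri  1808: Thu/Sun  1809: Sat/Mon  1810: Sun/Tue  1811: Mon/Wed  1812: Tue/Fri  1813: Thu/Sat  1814: Fri/Sun  1815: Sat/Mon  1816: Sun/Wed  1817: Tue/Thu  …(38 more)…  1856: Mon/Thu  1857: Wed/Fri  1858: Thu/Sat  1859: Fri/Sun  1860: Sat/Tue  1861: Mon/Wed  1862: Tue/Thu  1863: Wed/Fri  1864: Thu/Sun  1865: Sat/Mon  1866: Sun/Tue  1867: Mon/Wed  1868: Tue/Fri  1869: Thu/Sat
Both conditions hold in: no year — 0.

0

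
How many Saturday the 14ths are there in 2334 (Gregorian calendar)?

2

Check the 14th of each month of 2334: Jan 14: Sun, Feb 14: Wed, Mar 14: Wed, Apr 14: Sat, May 14: Mon, Jun 14: Thu, Jul 14: Sat, Aug 14: Tue, Sep 14: Fri, Oct 14: Sun, Nov 14: Wed, Dec 14: Fri.
Saturday occurs in April, July — 2 months.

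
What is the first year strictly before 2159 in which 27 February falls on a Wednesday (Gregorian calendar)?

From one year to the next, a fixed date's weekday advances by 1, or by 2 when a Feb 29 lies between the two dates.
2159: February 27 is Tuesday.
2158: Monday (−1)
2157: Sunday (−1)
2156: Friday (−2)
2155: Thursday (−1)
2154: Wednesday (−1)
27 February falls on a Wednesday in 2154.

2154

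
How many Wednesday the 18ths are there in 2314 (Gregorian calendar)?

Check the 18th of each month of 2314: Jan 18: Sun, Feb 18: Wed, Mar 18: Wed, Apr 18: Sat, May 18: Mon, Jun 18: Thu, Jul 18: Sat, Aug 18: Tue, Sep 18: Fri, Oct 18: Sun, Nov 18: Wed, Dec 18: Fri.
Wednesday occurs in February, March, November — 3 months.

3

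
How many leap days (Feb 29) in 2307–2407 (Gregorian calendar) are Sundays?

4

Leap years in 2307–2407: 25 of them.
Feb 29 weekday advances by 5 (mod 7) from one leap year to the next four years later (or differs when a century non-leap intervenes).
Leap-day weekdays: 2308:Sat 2312:Thu 2316:Tue 2320:Sun✓ 2324:Fri 2328:Wed 2332:Mon 2336:Sat 2340:Thu 2344:Tue 2348:Sun✓ 2352:Fri 2356:Wed 2360:Mon 2364:Sat 2368:Thu 2372:Tue 2376:Sun✓ 2380:Fri 2384:Wed 2388:Mon 2392:Sat 2396:Thu 2400:Tue 2404:Sun✓
Sunday: 2320, 2348, 2376, 2404 → 4.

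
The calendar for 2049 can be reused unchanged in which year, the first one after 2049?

2055

Two years share a calendar iff Jan 1 falls on the same weekday and both are leap or both are common. 2049: Jan 1 is Friday, common year.
2050: Jan 1 Saturday, common
2051: Jan 1 Sunday, common
2052: Jan 1 Monday, leap
2053: Jan 1 Wednesday, common
2054: Jan 1 Thursday, common
2055: Jan 1 Friday, common
2055 matches on both conditions.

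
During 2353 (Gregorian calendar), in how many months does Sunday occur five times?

4

A month of length L has five Sundays iff its first Sunday is on day ≤ L−28 (so day 1–3 in a 31-day month, 1–2 in a 30-day month, day 1 in a leap February).
Checking each month of 2353: Jan starts Thu (31d); Feb starts Sun (28d); Mar starts Sun (31d) ✓; Apr starts Wed (30d); May starts Fri (31d) ✓; Jun starts Mon (30d); Jul starts Wed (31d); Aug starts Sat (31d) ✓; Sep starts Tue (30d); Oct starts Thu (31d); Nov starts Sun (30d) ✓; Dec starts Tue (31d).
Five-Sunday months: March, May, August, November → 4.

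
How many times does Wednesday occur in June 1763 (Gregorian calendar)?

5

June 1763 has 30 days and begins on Wednesday.
The first Wednesday is June 1.
Wednesdays fall on 1, 8, 15, 22, 29 — that's 5.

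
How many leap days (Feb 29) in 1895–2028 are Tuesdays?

Leap years in 1895–2028: 33 of them.
Feb 29 weekday advances by 5 (mod 7) from one leap year to the next four years later (or differs when a century non-leap intervenes).
Leap-day weekdays: 1896:Sat 1904:Mon 1908:Sat 1912:Thu 1916:Tue✓ 1920:Sun 1924:Fri 1928:Wed 1932:Mon 1936:Sat 1940:Thu 1944:Tue✓ 1948:Sun …(7 more)… 1980:Fri 1984:Wed 1988:Mon 1992:Sat 1996:Thu 2000:Tue✓ 2004:Sun 2008:Fri 2012:Wed 2016:Mon 2020:Sat 2024:Thu 2028:Tue✓
Tuesday: 1916, 1944, 1972, 2000, 2028 → 5.

5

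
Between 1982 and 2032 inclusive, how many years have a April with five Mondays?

15

April has 30 days; it has five Mondays when Monday falls among the first (month-length − 28) days — i.e. when April 1 is one of Monday/Sunday.
April 1 by year: 1982:Thu 1983:Fri 1984:Sun✓ 1985:Mon✓ 1986:Tue 1987:Wed 1988:Fri 1989:Sat 1990:Sun✓ 1991:Mon✓ 1992:Wed 1993:Thu 1994:Fri 1995:Sat 1996:Mon✓ …(21 more)… 2018:Sun✓ 2019:Mon✓ 2020:Wed 2021:Thu 2022:Fri 2023:Sat 2024:Mon✓ 2025:Tue 2026:Wed 2027:Thu 2028:Sat 2029:Sun✓ 2030:Mon✓ 2031:Tue 2032:Thu
Years with five Mondays: 1984, 1985, 1990, 1991, 1996, 2001, 2002, 2007, 2012, 2013, 2018, 2019, 2024, 2029, 2030 → 15.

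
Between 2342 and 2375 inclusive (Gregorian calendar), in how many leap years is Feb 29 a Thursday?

1

Leap years in 2342–2375: 8 of them.
Feb 29 weekday advances by 5 (mod 7) from one leap year to the next four years later (or differs when a century non-leap intervenes).
Leap-day weekdays: 2344:Tue 2348:Sun 2352:Fri 2356:Wed 2360:Mon 2364:Sat 2368:Thu✓ 2372:Tue
Thursday: 2368 → 1.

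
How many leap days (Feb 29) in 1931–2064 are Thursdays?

5

Leap years in 1931–2064: 34 of them.
Feb 29 weekday advances by 5 (mod 7) from one leap year to the next four years later (or differs when a century non-leap intervenes).
Leap-day weekdays: 1932:Mon 1936:Sat 1940:Thu✓ 1944:Tue 1948:Sun 1952:Fri 1956:Wed 1960:Mon 1964:Sat 1968:Thu✓ 1972:Tue 1976:Sun 1980:Fri …(8 more)… 2016:Mon 2020:Sat 2024:Thu✓ 2028:Tue 2032:Sun 2036:Fri 2040:Wed 2044:Mon 2048:Sat 2052:Thu✓ 2056:Tue 2060:Sun 2064:Fri
Thursday: 1940, 1968, 1996, 2024, 2052 → 5.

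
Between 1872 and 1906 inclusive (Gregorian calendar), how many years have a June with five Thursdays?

10

June has 30 days; it has five Thursdays when Thursday falls among the first (month-length − 28) days — i.e. when June 1 is one of Thursday/Wednesday.
June 1 by year: 1872:Sat 1873:Sun 1874:Mon 1875:Tue 1876:Thu✓ 1877:Fri 1878:Sat 1879:Sun 1880:Tue 1881:Wed✓ 1882:Thu✓ 1883:Fri 1884:Sun 1885:Mon 1886:Tue …(5 more)… 1892:Wed✓ 1893:Thu✓ 1894:Fri 1895:Sat 1896:Mon 1897:Tue 1898:Wed✓ 1899:Thu✓ 1900:Fri 1901:Sat 1902:Sun 1903:Mon 1904:Wed✓ 1905:Thu✓ 1906:Fri
Years with five Thursdays: 1876, 1881, 1882, 1887, 1892, 1893, 1898, 1899, 1904, 1905 → 10.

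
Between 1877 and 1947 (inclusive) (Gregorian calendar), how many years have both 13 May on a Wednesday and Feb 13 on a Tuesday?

0

Check each year's weekday for 13 May and Feb 13:
  1877: Sun/Tue  1878: Mon/Wed  1879: Tue/Thu  1880: Thu/Fri  1881: Fri/Sun  1882: Sat/Mon  1883: Sun/Tue  1884: Tue/Wed  1885: Wed/Fri  1886: Thu/Sat  1887: Fri/Sun  1888: Sun/Mon  1889: Mon/Wed  1890: Tue/Thu  …(43 more)…  1934: Sun/Tue  1935: Mon/Wed  1936: Wed/Thu  1937: Thu/Sat  1938: Fri/Sun  1939: Sat/Mon  1940: Mon/Tue  1941: Tue/Thu  1942: Wed/Fri  1943: Thu/Sat  1944: Sat/Sun  1945: Sun/Tue  1946: Mon/Wed  1947: Tue/Thu
Both conditions hold in: no year — 0.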